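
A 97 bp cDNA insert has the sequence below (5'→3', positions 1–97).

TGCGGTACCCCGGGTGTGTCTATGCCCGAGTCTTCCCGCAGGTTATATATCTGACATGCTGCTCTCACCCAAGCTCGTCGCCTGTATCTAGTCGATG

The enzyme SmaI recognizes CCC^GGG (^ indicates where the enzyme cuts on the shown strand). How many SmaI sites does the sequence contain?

1

CCCGGG occurs starting at position 9.
SmaI cuts at 1 site.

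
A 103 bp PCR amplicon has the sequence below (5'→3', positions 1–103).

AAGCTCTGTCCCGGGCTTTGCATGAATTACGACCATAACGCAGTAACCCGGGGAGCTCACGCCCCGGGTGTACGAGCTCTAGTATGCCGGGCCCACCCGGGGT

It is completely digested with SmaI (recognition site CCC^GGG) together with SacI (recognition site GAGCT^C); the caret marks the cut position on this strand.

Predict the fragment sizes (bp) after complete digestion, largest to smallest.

37, 20, 13, 12, 8, 8, 5 bp

SmaI sites (CCCGGG) start at positions 10, 47, 63, 96.
SmaI cuts after base 3 of each site, so after positions 12, 49, 65, 98.
SacI sites (GAGCTC) start at positions 53, 74.
SacI cuts after base 5 of each site (before the last base), so after positions 57, 78.
Combined cut positions: 12, 49, 57, 65, 78, 98.
Linear molecule, 6 cuts → 7 fragments:
  1–12 → 12 bp
  13–49 → 37 bp
  50–57 → 8 bp
  58–65 → 8 bp
  66–78 → 13 bp
  79–98 → 20 bp
  99–103 → 5 bp
Sorted largest to smallest: 37, 20, 13, 12, 8, 8, 5 bp.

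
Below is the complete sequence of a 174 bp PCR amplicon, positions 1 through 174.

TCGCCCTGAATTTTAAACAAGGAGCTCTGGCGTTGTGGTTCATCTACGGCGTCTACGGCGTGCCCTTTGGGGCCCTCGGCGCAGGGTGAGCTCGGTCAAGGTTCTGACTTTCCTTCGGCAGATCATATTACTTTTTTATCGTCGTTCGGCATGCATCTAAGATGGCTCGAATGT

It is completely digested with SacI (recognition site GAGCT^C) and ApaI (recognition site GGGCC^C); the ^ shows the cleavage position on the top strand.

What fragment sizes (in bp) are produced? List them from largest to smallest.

82, 48, 26, 18 bp

SacI sites (GAGCTC) start at positions 22, 88.
SacI cuts after base 5 of each site (before the last base), so after positions 26, 92.
The ApaI site (GGGCCC) starts at position 70.
ApaI cuts after base 5 of each site (before the last base), so after position 74.
Combined cut positions: 26, 74, 92.
Linear molecule, 3 cuts → 4 fragments:
  1–26 → 26 bp
  27–74 → 48 bp
  75–92 → 18 bp
  93–174 → 82 bp
Sorted largest to smallest: 82, 48, 26, 18 bp.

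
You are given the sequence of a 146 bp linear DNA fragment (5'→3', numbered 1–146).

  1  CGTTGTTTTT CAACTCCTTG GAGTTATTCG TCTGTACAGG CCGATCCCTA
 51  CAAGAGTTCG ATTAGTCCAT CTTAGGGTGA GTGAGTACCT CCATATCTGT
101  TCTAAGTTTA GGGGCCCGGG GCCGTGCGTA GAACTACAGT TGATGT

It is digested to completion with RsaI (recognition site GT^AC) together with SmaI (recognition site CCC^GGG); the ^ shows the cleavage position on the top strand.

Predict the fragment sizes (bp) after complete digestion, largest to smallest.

51, 35, 31, 29 bp

RsaI sites (GTAC) start at positions 34, 85.
RsaI cuts after base 2 of each site, so after positions 35, 86.
The SmaI site (CCCGGG) starts at position 115.
SmaI cuts after base 3 of each site, so after position 117.
Combined cut positions: 35, 86, 117.
Linear molecule, 3 cuts → 4 fragments:
  1–35 → 35 bp
  36–86 → 51 bp
  87–117 → 31 bp
  118–146 → 29 bp
Sorted largest to smallest: 51, 35, 31, 29 bp.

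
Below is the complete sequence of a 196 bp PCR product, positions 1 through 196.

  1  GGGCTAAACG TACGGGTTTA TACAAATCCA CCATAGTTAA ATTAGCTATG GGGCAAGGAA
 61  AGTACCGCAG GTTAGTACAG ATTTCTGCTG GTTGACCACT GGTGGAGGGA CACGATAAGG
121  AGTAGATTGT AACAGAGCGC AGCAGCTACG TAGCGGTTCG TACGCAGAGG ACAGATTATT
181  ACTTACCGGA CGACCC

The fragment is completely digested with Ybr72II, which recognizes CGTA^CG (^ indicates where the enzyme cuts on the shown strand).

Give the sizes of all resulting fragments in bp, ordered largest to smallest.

150, 34, 12 bp

Ybr72II sites (CGTACG) start at positions 9, 159.
Ybr72II cuts after base 4 of each site, so after positions 12, 162.
Linear molecule, 2 cuts → 3 fragments:
  1–12 → 12 bp
  13–162 → 150 bp
  163–196 → 34 bp
Sorted largest to smallest: 150, 34, 12 bp.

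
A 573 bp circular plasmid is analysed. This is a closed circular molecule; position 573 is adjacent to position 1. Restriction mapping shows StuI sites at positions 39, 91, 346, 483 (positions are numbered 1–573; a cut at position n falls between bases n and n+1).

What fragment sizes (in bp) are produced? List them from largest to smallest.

Circular molecule, 4 cuts → 4 fragments:
  91 − 39 = 52 bp
  346 − 91 = 255 bp
  483 − 346 = 137 bp
  wrap: 573 − 483 + 39 = 129 bp
Sorted largest to smallest: 255, 137, 129, 52 bp.

255, 137, 129, 52 bp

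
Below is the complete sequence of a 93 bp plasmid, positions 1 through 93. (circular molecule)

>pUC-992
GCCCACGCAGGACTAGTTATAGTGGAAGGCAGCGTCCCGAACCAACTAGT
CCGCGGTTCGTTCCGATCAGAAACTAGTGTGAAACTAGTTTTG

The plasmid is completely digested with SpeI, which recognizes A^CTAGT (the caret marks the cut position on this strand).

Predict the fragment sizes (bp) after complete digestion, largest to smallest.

SpeI sites (ACTAGT) start at positions 12, 45, 73, 84.
SpeI cuts after the first base of each site, so after positions 12, 45, 73, 84.
Circular molecule, 4 cuts → 4 fragments:
  13–45 → 33 bp
  46–73 → 28 bp
  74–84 → 11 bp
  85–93 then 1–12 → 9 + 12 = 21 bp
Sorted largest to smallest: 33, 28, 21, 11 bp.

33, 28, 21, 11 bp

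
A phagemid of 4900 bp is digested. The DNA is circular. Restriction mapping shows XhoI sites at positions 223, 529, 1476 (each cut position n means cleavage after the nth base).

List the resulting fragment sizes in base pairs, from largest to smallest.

Circular molecule, 3 cuts → 3 fragments:
  529 − 223 = 306 bp
  1476 − 529 = 947 bp
  wrap: 4900 − 1476 + 223 = 3647 bp
Sorted largest to smallest: 3647, 947, 306 bp.

3647, 947, 306 bp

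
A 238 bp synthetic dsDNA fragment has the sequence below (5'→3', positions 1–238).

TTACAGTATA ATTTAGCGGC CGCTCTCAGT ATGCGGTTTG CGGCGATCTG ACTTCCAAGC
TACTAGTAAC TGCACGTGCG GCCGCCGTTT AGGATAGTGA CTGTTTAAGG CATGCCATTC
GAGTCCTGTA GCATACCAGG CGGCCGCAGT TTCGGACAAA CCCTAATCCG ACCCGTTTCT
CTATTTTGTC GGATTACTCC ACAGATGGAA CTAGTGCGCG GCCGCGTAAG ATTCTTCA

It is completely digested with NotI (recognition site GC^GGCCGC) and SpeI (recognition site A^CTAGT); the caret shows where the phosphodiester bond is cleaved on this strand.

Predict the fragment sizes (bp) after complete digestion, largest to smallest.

NotI sites (GCGGCCGC) start at positions 16, 78, 140, 218.
NotI cuts after base 2 of each site, so after positions 17, 79, 141, 219.
SpeI sites (ACTAGT) start at positions 62, 210.
SpeI cuts after the first base of each site, so after positions 62, 210.
Combined cut positions: 17, 62, 79, 141, 210, 219.
Linear molecule, 6 cuts → 7 fragments:
  1–17 → 17 bp
  18–62 → 45 bp
  63–79 → 17 bp
  80–141 → 62 bp
  142–210 → 69 bp
  211–219 → 9 bp
  220–238 → 19 bp
Sorted largest to smallest: 69, 62, 45, 19, 17, 17, 9 bp.

69, 62, 45, 19, 17, 17, 9 bp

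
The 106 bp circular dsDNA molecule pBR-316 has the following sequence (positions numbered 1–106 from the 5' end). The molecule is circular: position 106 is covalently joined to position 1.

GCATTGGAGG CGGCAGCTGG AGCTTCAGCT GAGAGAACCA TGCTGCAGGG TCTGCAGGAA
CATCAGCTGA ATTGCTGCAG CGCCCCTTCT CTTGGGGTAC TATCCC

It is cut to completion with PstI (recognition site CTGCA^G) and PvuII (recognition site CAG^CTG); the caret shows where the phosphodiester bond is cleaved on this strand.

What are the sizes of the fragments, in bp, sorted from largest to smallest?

PstI sites (CTGCAG) start at positions 43, 52, 75.
PstI cuts after base 5 of each site (before the last base), so after positions 47, 56, 79.
PvuII sites (CAGCTG) start at positions 14, 26, 64.
PvuII cuts after base 3 of each site, so after positions 16, 28, 66.
Combined cut positions: 16, 28, 47, 56, 66, 79.
Circular molecule, 6 cuts → 6 fragments:
  17–28 → 12 bp
  29–47 → 19 bp
  48–56 → 9 bp
  57–66 → 10 bp
  67–79 → 13 bp
  80–106 then 1–16 → 27 + 16 = 43 bp
Sorted largest to smallest: 43, 19, 13, 12, 10, 9 bp.

43, 19, 13, 12, 10, 9 bp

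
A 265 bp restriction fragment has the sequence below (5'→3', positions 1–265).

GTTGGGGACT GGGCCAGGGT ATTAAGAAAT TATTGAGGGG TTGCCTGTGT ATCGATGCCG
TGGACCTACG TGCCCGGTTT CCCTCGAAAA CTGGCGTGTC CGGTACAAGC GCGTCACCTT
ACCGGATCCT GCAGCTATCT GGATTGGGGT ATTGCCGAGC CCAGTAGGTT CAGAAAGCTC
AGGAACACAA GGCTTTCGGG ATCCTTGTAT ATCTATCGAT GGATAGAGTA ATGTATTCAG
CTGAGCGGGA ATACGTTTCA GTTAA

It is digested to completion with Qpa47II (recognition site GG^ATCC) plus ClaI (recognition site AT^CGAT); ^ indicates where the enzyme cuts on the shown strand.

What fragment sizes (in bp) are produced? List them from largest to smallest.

Qpa47II sites (GGATCC) start at positions 124, 199.
Qpa47II cuts after base 2 of each site, so after positions 125, 200.
ClaI sites (ATCGAT) start at positions 51, 215.
ClaI cuts after base 2 of each site, so after positions 52, 216.
Combined cut positions: 52, 125, 200, 216.
Linear molecule, 4 cuts → 5 fragments:
  1–52 → 52 bp
  53–125 → 73 bp
  126–200 → 75 bp
  201–216 → 16 bp
  217–265 → 49 bp
Sorted largest to smallest: 75, 73, 52, 49, 16 bp.

75, 73, 52, 49, 16 bp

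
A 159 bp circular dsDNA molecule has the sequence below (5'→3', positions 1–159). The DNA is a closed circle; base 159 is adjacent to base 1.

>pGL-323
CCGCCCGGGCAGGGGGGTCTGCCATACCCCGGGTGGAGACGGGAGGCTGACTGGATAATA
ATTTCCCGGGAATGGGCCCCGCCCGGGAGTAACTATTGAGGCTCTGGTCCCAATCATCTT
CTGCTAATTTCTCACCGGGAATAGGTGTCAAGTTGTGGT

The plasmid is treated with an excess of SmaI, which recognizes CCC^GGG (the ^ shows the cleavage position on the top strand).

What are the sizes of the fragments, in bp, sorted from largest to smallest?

81, 37, 24, 17 bp

SmaI sites (CCCGGG) start at positions 4, 28, 65, 82.
SmaI cuts after base 3 of each site, so after positions 6, 30, 67, 84.
Circular molecule, 4 cuts → 4 fragments:
  7–30 → 24 bp
  31–67 → 37 bp
  68–84 → 17 bp
  85–159 then 1–6 → 75 + 6 = 81 bp
Sorted largest to smallest: 81, 37, 24, 17 bp.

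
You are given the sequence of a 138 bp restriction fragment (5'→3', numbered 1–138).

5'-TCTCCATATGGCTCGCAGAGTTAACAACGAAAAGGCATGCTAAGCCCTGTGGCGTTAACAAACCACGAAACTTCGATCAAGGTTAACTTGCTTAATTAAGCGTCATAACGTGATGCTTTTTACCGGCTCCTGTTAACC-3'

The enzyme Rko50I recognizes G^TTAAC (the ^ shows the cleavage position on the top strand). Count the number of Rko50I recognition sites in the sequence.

4

GTTAAC occurs starting at positions 20, 54, 82, 132.
Rko50I cuts at 4 sites.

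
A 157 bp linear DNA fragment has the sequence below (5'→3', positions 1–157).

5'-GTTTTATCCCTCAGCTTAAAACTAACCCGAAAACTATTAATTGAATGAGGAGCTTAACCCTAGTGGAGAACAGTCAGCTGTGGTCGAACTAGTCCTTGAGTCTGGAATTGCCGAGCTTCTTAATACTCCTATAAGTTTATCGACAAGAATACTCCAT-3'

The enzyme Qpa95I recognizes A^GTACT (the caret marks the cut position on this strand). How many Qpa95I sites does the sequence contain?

No occurrence of AGTACT is present in the sequence.
Qpa95I does not cut: 0 sites.

0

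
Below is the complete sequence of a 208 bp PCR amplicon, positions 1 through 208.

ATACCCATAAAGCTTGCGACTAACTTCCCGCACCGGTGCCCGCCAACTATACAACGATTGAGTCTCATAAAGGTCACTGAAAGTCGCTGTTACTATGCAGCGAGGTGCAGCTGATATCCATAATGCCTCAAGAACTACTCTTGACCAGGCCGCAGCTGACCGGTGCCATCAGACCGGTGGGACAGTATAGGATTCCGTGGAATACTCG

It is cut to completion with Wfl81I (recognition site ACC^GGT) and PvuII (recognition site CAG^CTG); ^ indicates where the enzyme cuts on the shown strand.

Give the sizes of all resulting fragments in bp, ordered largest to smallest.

76, 45, 34, 33, 14, 6 bp

Wfl81I sites (ACCGGT) start at positions 32, 159, 173.
Wfl81I cuts after base 3 of each site, so after positions 34, 161, 175.
PvuII sites (CAGCTG) start at positions 108, 153.
PvuII cuts after base 3 of each site, so after positions 110, 155.
Combined cut positions: 34, 110, 155, 161, 175.
Linear molecule, 5 cuts → 6 fragments:
  1–34 → 34 bp
  35–110 → 76 bp
  111–155 → 45 bp
  156–161 → 6 bp
  162–175 → 14 bp
  176–208 → 33 bp
Sorted largest to smallest: 76, 45, 34, 33, 14, 6 bp.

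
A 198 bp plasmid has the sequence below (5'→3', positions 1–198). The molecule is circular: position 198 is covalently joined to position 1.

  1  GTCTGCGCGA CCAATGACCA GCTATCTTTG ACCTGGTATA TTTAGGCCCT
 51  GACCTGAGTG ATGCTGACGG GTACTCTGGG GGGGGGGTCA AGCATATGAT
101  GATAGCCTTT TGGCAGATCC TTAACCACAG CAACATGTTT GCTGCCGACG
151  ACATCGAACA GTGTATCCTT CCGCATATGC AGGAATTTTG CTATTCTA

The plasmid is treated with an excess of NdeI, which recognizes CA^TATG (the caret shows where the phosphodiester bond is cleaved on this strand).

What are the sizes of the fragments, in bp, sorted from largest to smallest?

117, 81 bp

NdeI sites (CATATG) start at positions 93, 174.
NdeI cuts after base 2 of each site, so after positions 94, 175.
Circular molecule, 2 cuts → 2 fragments:
  95–175 → 81 bp
  176–198 then 1–94 → 23 + 94 = 117 bp
Sorted largest to smallest: 117, 81 bp.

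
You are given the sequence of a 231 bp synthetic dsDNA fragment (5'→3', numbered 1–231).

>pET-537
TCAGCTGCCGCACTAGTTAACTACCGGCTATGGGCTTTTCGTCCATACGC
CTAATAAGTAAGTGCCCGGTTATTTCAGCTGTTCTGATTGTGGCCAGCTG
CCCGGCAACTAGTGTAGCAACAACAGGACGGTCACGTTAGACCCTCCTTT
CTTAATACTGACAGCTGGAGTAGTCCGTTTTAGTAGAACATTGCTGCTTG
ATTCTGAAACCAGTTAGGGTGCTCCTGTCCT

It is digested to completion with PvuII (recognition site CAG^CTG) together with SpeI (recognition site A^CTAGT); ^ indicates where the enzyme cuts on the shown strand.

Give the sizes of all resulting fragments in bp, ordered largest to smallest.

67, 66, 56, 19, 11, 8, 4 bp

PvuII sites (CAGCTG) start at positions 2, 76, 95, 162.
PvuII cuts after base 3 of each site, so after positions 4, 78, 97, 164.
SpeI sites (ACTAGT) start at positions 12, 108.
SpeI cuts after the first base of each site, so after positions 12, 108.
Combined cut positions: 4, 12, 78, 97, 108, 164.
Linear molecule, 6 cuts → 7 fragments:
  1–4 → 4 bp
  5–12 → 8 bp
  13–78 → 66 bp
  79–97 → 19 bp
  98–108 → 11 bp
  109–164 → 56 bp
  165–231 → 67 bp
Sorted largest to smallest: 67, 66, 56, 19, 11, 8, 4 bp.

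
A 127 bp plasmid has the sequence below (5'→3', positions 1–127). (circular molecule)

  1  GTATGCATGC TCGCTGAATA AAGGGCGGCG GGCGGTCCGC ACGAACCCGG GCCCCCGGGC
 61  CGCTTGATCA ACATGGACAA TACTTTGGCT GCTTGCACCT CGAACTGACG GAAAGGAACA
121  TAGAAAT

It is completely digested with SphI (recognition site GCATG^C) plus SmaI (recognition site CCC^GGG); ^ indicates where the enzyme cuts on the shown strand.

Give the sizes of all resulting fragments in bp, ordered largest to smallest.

80, 39, 8 bp

The SphI site (GCATGC) starts at position 5.
SphI cuts after base 5 of each site (before the last base), so after position 9.
SmaI sites (CCCGGG) start at positions 46, 54.
SmaI cuts after base 3 of each site, so after positions 48, 56.
Combined cut positions: 9, 48, 56.
Circular molecule, 3 cuts → 3 fragments:
  10–48 → 39 bp
  49–56 → 8 bp
  57–127 then 1–9 → 71 + 9 = 80 bp
Sorted largest to smallest: 80, 39, 8 bp.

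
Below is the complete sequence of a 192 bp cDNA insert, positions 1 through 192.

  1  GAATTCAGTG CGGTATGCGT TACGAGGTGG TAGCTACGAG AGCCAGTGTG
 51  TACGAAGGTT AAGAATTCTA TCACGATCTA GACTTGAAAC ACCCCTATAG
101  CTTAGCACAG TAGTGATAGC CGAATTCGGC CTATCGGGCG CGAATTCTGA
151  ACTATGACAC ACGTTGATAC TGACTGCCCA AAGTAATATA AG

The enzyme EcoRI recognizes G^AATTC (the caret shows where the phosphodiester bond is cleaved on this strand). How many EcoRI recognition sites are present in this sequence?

GAATTC occurs starting at positions 1, 63, 122, 142.
EcoRI cuts at 4 sites.

4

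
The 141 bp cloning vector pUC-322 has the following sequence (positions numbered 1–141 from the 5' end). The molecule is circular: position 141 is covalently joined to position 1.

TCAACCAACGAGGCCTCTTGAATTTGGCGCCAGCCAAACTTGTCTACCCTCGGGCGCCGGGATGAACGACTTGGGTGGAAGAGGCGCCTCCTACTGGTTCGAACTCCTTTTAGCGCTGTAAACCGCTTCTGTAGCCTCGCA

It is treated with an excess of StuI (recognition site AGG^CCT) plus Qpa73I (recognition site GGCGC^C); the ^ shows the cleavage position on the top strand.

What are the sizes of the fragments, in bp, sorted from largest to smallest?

The StuI site (AGGCCT) starts at position 11.
StuI cuts after base 3 of each site, so after position 13.
Qpa73I sites (GGCGCC) start at positions 26, 53, 83.
Qpa73I cuts after base 5 of each site (before the last base), so after positions 30, 57, 87.
Combined cut positions: 13, 30, 57, 87.
Circular molecule, 4 cuts → 4 fragments:
  14–30 → 17 bp
  31–57 → 27 bp
  58–87 → 30 bp
  88–141 then 1–13 → 54 + 13 = 67 bp
Sorted largest to smallest: 67, 30, 27, 17 bp.

67, 30, 27, 17 bp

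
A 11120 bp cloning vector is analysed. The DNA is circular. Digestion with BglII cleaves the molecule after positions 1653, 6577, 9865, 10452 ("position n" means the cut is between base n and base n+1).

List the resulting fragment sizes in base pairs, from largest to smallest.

4924, 3288, 2321, 587 bp

Circular molecule, 4 cuts → 4 fragments:
  6577 − 1653 = 4924 bp
  9865 − 6577 = 3288 bp
  10452 − 9865 = 587 bp
  wrap: 11120 − 10452 + 1653 = 2321 bp
Sorted largest to smallest: 4924, 3288, 2321, 587 bp.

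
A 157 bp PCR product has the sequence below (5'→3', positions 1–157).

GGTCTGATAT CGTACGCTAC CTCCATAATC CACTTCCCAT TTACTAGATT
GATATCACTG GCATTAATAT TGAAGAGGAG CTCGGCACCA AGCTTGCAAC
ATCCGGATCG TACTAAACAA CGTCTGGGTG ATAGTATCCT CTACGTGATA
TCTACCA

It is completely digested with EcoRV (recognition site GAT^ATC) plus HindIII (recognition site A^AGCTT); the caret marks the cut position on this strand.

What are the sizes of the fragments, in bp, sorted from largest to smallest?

59, 45, 37, 8, 8 bp

EcoRV sites (GATATC) start at positions 6, 51, 147.
EcoRV cuts after base 3 of each site, so after positions 8, 53, 149.
The HindIII site (AAGCTT) starts at position 90.
HindIII cuts after the first base of each site, so after position 90.
Combined cut positions: 8, 53, 90, 149.
Linear molecule, 4 cuts → 5 fragments:
  1–8 → 8 bp
  9–53 → 45 bp
  54–90 → 37 bp
  91–149 → 59 bp
  150–157 → 8 bp
Sorted largest to smallest: 59, 45, 37, 8, 8 bp.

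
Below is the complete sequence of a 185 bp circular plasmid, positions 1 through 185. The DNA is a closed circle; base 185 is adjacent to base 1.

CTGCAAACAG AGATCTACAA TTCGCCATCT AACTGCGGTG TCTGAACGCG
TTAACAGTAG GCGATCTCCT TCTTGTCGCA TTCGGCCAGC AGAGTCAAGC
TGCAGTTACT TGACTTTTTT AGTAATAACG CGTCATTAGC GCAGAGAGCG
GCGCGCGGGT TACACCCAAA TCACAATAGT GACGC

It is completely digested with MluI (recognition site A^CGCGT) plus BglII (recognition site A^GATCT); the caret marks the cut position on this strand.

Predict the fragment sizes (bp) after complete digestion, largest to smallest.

82, 68, 35 bp

MluI sites (ACGCGT) start at positions 46, 128.
MluI cuts after the first base of each site, so after positions 46, 128.
The BglII site (AGATCT) starts at position 11.
BglII cuts after the first base of each site, so after position 11.
Combined cut positions: 11, 46, 128.
Circular molecule, 3 cuts → 3 fragments:
  12–46 → 35 bp
  47–128 → 82 bp
  129–185 then 1–11 → 57 + 11 = 68 bp
Sorted largest to smallest: 82, 68, 35 bp.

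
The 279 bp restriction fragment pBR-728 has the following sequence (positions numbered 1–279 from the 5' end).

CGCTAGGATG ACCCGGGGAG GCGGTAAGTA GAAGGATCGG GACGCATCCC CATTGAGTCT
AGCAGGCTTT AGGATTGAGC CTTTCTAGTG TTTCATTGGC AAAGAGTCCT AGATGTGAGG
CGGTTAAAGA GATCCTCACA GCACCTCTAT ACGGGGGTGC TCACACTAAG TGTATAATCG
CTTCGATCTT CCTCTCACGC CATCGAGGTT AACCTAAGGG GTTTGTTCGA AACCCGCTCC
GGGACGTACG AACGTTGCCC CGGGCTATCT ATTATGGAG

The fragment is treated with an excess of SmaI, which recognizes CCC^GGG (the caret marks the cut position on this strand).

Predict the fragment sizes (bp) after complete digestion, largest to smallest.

SmaI sites (CCCGGG) start at positions 12, 259.
SmaI cuts after base 3 of each site, so after positions 14, 261.
Linear molecule, 2 cuts → 3 fragments:
  1–14 → 14 bp
  15–261 → 247 bp
  262–279 → 18 bp
Sorted largest to smallest: 247, 18, 14 bp.

247, 18, 14 bp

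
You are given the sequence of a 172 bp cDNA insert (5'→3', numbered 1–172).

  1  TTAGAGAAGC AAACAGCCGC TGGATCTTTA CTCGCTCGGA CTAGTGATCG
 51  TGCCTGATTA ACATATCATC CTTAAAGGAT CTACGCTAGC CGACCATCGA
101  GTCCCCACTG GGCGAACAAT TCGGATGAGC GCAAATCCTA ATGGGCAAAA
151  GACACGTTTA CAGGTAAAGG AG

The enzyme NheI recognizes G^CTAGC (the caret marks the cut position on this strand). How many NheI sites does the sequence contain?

GCTAGC occurs starting at position 85.
NheI cuts at 1 site.

1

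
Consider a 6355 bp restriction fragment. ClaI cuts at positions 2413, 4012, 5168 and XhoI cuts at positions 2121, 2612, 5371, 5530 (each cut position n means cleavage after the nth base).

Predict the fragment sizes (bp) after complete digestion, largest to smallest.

2121, 1400, 1156, 825, 292, 203, 199, 159 bp

Combined cut positions (sorted): 2121, 2413, 2612, 4012, 5168, 5371, 5530.
Linear molecule, 7 cuts → 8 fragments:
  2121 − 0 = 2121 bp
  2413 − 2121 = 292 bp
  2612 − 2413 = 199 bp
  4012 − 2612 = 1400 bp
  5168 − 4012 = 1156 bp
  5371 − 5168 = 203 bp
  5530 − 5371 = 159 bp
  6355 − 5530 = 825 bp
Sorted largest to smallest: 2121, 1400, 1156, 825, 292, 203, 199, 159 bp.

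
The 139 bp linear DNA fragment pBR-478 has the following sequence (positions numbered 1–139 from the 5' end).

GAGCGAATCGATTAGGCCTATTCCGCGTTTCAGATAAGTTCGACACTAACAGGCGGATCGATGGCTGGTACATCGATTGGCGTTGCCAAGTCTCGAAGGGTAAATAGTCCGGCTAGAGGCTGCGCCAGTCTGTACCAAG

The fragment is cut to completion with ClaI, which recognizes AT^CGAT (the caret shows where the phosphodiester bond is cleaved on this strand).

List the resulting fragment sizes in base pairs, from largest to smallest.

66, 50, 15, 8 bp

ClaI sites (ATCGAT) start at positions 7, 57, 72.
ClaI cuts after base 2 of each site, so after positions 8, 58, 73.
Linear molecule, 3 cuts → 4 fragments:
  1–8 → 8 bp
  9–58 → 50 bp
  59–73 → 15 bp
  74–139 → 66 bp
Sorted largest to smallest: 66, 50, 15, 8 bp.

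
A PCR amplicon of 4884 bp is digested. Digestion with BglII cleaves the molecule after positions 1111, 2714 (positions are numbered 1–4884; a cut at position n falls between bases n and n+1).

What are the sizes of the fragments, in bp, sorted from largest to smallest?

Linear molecule, 2 cuts → 3 fragments:
  1111 − 0 = 1111 bp
  2714 − 1111 = 1603 bp
  4884 − 2714 = 2170 bp
Sorted largest to smallest: 2170, 1603, 1111 bp.

2170, 1603, 1111 bp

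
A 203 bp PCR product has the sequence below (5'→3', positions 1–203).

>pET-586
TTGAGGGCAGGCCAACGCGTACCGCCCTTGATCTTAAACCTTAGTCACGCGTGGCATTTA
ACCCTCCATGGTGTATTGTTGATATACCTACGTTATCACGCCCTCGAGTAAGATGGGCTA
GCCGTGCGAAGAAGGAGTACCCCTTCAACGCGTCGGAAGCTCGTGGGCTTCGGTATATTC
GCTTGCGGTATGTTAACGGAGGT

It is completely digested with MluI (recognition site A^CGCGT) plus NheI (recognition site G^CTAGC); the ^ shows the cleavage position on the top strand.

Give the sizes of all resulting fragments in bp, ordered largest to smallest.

MluI sites (ACGCGT) start at positions 15, 47, 148.
MluI cuts after the first base of each site, so after positions 15, 47, 148.
The NheI site (GCTAGC) starts at position 117.
NheI cuts after the first base of each site, so after position 117.
Combined cut positions: 15, 47, 117, 148.
Linear molecule, 4 cuts → 5 fragments:
  1–15 → 15 bp
  16–47 → 32 bp
  48–117 → 70 bp
  118–148 → 31 bp
  149–203 → 55 bp
Sorted largest to smallest: 70, 55, 32, 31, 15 bp.

70, 55, 32, 31, 15 bp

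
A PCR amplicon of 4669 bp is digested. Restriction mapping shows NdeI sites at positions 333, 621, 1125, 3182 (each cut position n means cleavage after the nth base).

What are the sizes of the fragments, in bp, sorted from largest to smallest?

2057, 1487, 504, 333, 288 bp

Linear molecule, 4 cuts → 5 fragments:
  333 − 0 = 333 bp
  621 − 333 = 288 bp
  1125 − 621 = 504 bp
  3182 − 1125 = 2057 bp
  4669 − 3182 = 1487 bp
Sorted largest to smallest: 2057, 1487, 504, 333, 288 bp.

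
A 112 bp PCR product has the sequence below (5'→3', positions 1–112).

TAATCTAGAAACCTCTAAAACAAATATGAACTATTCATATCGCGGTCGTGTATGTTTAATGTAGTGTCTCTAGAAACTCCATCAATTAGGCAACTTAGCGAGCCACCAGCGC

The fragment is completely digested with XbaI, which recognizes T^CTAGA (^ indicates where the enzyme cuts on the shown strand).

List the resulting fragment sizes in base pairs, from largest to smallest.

XbaI sites (TCTAGA) start at positions 4, 69.
XbaI cuts after the first base of each site, so after positions 4, 69.
Linear molecule, 2 cuts → 3 fragments:
  1–4 → 4 bp
  5–69 → 65 bp
  70–112 → 43 bp
Sorted largest to smallest: 65, 43, 4 bp.

65, 43, 4 bp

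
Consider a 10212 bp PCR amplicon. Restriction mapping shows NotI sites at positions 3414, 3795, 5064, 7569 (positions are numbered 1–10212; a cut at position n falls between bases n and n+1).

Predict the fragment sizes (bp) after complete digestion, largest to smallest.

Linear molecule, 4 cuts → 5 fragments:
  3414 − 0 = 3414 bp
  3795 − 3414 = 381 bp
  5064 − 3795 = 1269 bp
  7569 − 5064 = 2505 bp
  10212 − 7569 = 2643 bp
Sorted largest to smallest: 3414, 2643, 2505, 1269, 381 bp.

3414, 2643, 2505, 1269, 381 bp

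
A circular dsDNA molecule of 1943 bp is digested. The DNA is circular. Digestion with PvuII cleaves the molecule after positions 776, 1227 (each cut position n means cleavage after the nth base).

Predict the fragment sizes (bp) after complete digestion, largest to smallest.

Circular molecule, 2 cuts → 2 fragments:
  1227 − 776 = 451 bp
  wrap: 1943 − 1227 + 776 = 1492 bp
Sorted largest to smallest: 1492, 451 bp.

1492, 451 bp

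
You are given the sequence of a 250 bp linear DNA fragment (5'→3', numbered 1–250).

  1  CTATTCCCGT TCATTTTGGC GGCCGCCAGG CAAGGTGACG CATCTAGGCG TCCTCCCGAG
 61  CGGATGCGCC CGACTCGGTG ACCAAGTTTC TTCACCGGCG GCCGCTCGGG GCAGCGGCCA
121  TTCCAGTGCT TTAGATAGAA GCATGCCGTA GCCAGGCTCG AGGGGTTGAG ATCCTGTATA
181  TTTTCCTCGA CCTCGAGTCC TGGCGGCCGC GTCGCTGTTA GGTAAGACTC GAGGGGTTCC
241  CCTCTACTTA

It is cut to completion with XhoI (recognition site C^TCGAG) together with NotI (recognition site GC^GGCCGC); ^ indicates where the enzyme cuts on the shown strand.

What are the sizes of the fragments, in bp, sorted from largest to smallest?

79, 58, 35, 24, 22, 20, 12 bp

XhoI sites (CTCGAG) start at positions 157, 192, 228.
XhoI cuts after the first base of each site, so after positions 157, 192, 228.
NotI sites (GCGGCCGC) start at positions 19, 98, 203.
NotI cuts after base 2 of each site, so after positions 20, 99, 204.
Combined cut positions: 20, 99, 157, 192, 204, 228.
Linear molecule, 6 cuts → 7 fragments:
  1–20 → 20 bp
  21–99 → 79 bp
  100–157 → 58 bp
  158–192 → 35 bp
  193–204 → 12 bp
  205–228 → 24 bp
  229–250 → 22 bp
Sorted largest to smallest: 79, 58, 35, 24, 22, 20, 12 bp.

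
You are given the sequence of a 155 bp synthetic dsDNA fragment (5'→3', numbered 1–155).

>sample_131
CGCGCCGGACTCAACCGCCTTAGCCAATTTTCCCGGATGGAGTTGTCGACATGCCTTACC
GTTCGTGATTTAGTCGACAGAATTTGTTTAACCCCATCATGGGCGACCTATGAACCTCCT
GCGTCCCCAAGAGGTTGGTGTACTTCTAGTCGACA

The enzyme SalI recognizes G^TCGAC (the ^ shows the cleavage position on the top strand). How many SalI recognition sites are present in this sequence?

3

GTCGAC occurs starting at positions 45, 73, 149.
SalI cuts at 3 sites.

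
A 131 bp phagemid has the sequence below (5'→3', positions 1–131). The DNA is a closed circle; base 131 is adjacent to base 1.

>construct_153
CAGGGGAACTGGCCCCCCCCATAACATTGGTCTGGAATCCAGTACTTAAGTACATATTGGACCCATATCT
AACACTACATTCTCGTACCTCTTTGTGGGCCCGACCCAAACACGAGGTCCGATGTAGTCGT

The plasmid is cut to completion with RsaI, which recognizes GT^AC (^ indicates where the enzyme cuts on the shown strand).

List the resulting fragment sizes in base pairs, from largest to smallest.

88, 35, 8 bp

RsaI sites (GTAC) start at positions 42, 50, 85.
RsaI cuts after base 2 of each site, so after positions 43, 51, 86.
Circular molecule, 3 cuts → 3 fragments:
  44–51 → 8 bp
  52–86 → 35 bp
  87–131 then 1–43 → 45 + 43 = 88 bp
Sorted largest to smallest: 88, 35, 8 bp.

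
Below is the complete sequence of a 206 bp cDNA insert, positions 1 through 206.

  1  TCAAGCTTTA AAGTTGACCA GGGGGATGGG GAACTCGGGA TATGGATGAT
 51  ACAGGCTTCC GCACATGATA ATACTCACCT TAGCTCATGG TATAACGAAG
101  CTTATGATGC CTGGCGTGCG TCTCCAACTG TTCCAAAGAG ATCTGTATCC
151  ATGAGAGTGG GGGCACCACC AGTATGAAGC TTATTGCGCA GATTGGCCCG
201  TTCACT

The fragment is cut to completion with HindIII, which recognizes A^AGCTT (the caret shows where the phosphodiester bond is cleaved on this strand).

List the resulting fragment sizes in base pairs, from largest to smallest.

95, 79, 29, 3 bp

HindIII sites (AAGCTT) start at positions 3, 98, 177.
HindIII cuts after the first base of each site, so after positions 3, 98, 177.
Linear molecule, 3 cuts → 4 fragments:
  1–3 → 3 bp
  4–98 → 95 bp
  99–177 → 79 bp
  178–206 → 29 bp
Sorted largest to smallest: 95, 79, 29, 3 bp.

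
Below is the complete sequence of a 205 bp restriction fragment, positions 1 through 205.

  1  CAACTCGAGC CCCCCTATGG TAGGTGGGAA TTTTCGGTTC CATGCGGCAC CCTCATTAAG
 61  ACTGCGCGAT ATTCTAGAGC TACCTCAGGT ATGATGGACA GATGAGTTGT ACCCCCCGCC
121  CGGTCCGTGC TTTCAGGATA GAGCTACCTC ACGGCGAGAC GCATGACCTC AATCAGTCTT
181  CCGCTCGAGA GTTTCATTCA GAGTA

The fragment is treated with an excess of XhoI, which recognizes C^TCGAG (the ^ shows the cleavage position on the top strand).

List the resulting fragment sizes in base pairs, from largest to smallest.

XhoI sites (CTCGAG) start at positions 4, 184.
XhoI cuts after the first base of each site, so after positions 4, 184.
Linear molecule, 2 cuts → 3 fragments:
  1–4 → 4 bp
  5–184 → 180 bp
  185–205 → 21 bp
Sorted largest to smallest: 180, 21, 4 bp.

180, 21, 4 bp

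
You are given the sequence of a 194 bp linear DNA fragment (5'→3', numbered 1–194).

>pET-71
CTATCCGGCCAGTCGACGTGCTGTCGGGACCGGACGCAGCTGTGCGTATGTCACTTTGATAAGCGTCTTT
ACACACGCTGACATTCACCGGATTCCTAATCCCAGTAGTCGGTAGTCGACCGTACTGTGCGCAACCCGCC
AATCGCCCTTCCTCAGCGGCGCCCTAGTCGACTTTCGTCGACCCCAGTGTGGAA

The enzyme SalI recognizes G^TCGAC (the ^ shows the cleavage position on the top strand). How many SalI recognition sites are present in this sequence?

GTCGAC occurs starting at positions 12, 115, 167, 177.
SalI cuts at 4 sites.

4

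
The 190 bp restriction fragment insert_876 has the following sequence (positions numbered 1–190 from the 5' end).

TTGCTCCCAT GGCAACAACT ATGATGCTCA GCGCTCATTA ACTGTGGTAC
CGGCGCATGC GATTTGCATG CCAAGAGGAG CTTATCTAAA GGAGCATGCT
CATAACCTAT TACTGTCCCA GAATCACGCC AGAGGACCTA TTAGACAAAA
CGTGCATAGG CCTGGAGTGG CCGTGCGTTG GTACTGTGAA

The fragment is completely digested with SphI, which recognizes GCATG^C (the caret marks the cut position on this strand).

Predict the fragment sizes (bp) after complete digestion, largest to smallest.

92, 59, 28, 11 bp

SphI sites (GCATGC) start at positions 55, 66, 94.
SphI cuts after base 5 of each site (before the last base), so after positions 59, 70, 98.
Linear molecule, 3 cuts → 4 fragments:
  1–59 → 59 bp
  60–70 → 11 bp
  71–98 → 28 bp
  99–190 → 92 bp
Sorted largest to smallest: 92, 59, 28, 11 bp.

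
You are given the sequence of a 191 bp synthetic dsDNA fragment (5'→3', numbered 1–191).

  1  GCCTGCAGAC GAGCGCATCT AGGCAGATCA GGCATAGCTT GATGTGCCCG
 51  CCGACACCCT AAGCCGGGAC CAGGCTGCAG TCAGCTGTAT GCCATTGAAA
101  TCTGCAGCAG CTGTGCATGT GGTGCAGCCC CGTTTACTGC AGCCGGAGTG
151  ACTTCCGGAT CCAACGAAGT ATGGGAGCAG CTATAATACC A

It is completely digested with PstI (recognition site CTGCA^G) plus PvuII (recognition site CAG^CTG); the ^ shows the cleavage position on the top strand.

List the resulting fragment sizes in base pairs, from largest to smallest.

72, 50, 31, 22, 7, 5, 4 bp

PstI sites (CTGCAG) start at positions 3, 75, 102, 137.
PstI cuts after base 5 of each site (before the last base), so after positions 7, 79, 106, 141.
PvuII sites (CAGCTG) start at positions 82, 108.
PvuII cuts after base 3 of each site, so after positions 84, 110.
Combined cut positions: 7, 79, 84, 106, 110, 141.
Linear molecule, 6 cuts → 7 fragments:
  1–7 → 7 bp
  8–79 → 72 bp
  80–84 → 5 bp
  85–106 → 22 bp
  107–110 → 4 bp
  111–141 → 31 bp
  142–191 → 50 bp
Sorted largest to smallest: 72, 50, 31, 22, 7, 5, 4 bp.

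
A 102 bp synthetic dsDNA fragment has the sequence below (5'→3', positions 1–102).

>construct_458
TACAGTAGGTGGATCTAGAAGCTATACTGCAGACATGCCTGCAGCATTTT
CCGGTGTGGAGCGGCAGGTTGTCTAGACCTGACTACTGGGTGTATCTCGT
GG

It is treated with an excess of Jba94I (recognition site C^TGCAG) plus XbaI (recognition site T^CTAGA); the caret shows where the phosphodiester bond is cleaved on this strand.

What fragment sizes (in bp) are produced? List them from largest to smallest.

Jba94I sites (CTGCAG) start at positions 27, 39.
Jba94I cuts after the first base of each site, so after positions 27, 39.
XbaI sites (TCTAGA) start at positions 14, 72.
XbaI cuts after the first base of each site, so after positions 14, 72.
Combined cut positions: 14, 27, 39, 72.
Linear molecule, 4 cuts → 5 fragments:
  1–14 → 14 bp
  15–27 → 13 bp
  28–39 → 12 bp
  40–72 → 33 bp
  73–102 → 30 bp
Sorted largest to smallest: 33, 30, 14, 13, 12 bp.

33, 30, 14, 13, 12 bp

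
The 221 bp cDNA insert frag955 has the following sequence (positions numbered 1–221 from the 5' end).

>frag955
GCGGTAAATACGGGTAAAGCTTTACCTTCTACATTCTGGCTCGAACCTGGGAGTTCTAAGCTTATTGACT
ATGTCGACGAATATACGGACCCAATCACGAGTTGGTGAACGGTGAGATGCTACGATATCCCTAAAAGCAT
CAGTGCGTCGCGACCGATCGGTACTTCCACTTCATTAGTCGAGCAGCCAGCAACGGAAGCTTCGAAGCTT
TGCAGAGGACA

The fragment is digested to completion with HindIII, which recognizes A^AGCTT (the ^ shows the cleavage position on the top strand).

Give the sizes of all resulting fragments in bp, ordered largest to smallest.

HindIII sites (AAGCTT) start at positions 17, 58, 197, 205.
HindIII cuts after the first base of each site, so after positions 17, 58, 197, 205.
Linear molecule, 4 cuts → 5 fragments:
  1–17 → 17 bp
  18–58 → 41 bp
  59–197 → 139 bp
  198–205 → 8 bp
  206–221 → 16 bp
Sorted largest to smallest: 139, 41, 17, 16, 8 bp.

139, 41, 17, 16, 8 bp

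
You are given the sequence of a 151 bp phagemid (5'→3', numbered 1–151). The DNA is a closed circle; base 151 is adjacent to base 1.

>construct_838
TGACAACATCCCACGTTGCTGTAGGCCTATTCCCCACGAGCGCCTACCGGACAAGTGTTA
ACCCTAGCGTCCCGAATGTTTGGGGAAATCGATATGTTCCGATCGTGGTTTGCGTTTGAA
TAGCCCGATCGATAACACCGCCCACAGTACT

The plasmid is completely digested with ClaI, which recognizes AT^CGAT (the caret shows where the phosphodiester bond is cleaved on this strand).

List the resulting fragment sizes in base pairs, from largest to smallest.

111, 40 bp

ClaI sites (ATCGAT) start at positions 88, 128.
ClaI cuts after base 2 of each site, so after positions 89, 129.
Circular molecule, 2 cuts → 2 fragments:
  90–129 → 40 bp
  130–151 then 1–89 → 22 + 89 = 111 bp
Sorted largest to smallest: 111, 40 bp.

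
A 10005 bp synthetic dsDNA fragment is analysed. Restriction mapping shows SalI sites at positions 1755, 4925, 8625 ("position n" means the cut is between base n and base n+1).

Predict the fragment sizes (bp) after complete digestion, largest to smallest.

Linear molecule, 3 cuts → 4 fragments:
  1755 − 0 = 1755 bp
  4925 − 1755 = 3170 bp
  8625 − 4925 = 3700 bp
  10005 − 8625 = 1380 bp
Sorted largest to smallest: 3700, 3170, 1755, 1380 bp.

3700, 3170, 1755, 1380 bp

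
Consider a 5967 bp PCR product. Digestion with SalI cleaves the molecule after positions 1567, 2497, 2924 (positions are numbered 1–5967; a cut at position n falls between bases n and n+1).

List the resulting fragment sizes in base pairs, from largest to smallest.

Linear molecule, 3 cuts → 4 fragments:
  1567 − 0 = 1567 bp
  2497 − 1567 = 930 bp
  2924 − 2497 = 427 bp
  5967 − 2924 = 3043 bp
Sorted largest to smallest: 3043, 1567, 930, 427 bp.

3043, 1567, 930, 427 bp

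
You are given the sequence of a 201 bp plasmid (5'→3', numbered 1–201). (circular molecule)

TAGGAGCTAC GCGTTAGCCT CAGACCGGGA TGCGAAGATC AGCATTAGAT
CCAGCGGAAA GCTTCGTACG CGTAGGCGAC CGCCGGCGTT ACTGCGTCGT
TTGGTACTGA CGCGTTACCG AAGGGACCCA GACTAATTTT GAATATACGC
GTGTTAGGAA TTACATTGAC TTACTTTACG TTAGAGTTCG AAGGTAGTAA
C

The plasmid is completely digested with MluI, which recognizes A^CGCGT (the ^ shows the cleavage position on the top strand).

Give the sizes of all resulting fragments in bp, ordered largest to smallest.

63, 59, 42, 37 bp

MluI sites (ACGCGT) start at positions 9, 68, 110, 147.
MluI cuts after the first base of each site, so after positions 9, 68, 110, 147.
Circular molecule, 4 cuts → 4 fragments:
  10–68 → 59 bp
  69–110 → 42 bp
  111–147 → 37 bp
  148–201 then 1–9 → 54 + 9 = 63 bp
Sorted largest to smallest: 63, 59, 42, 37 bp.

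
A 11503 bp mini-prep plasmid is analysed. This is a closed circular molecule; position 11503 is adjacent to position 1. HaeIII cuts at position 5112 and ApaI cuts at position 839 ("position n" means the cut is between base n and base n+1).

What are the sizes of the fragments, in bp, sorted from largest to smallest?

7230, 4273 bp

Combined cut positions (sorted): 839, 5112.
Circular molecule, 2 cuts → 2 fragments:
  5112 − 839 = 4273 bp
  wrap: 11503 − 5112 + 839 = 7230 bp
Sorted largest to smallest: 7230, 4273 bp.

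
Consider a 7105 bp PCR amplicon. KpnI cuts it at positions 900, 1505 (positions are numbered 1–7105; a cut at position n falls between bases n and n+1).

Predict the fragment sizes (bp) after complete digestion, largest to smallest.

5600, 900, 605 bp

Linear molecule, 2 cuts → 3 fragments:
  900 − 0 = 900 bp
  1505 − 900 = 605 bp
  7105 − 1505 = 5600 bp
Sorted largest to smallest: 5600, 900, 605 bp.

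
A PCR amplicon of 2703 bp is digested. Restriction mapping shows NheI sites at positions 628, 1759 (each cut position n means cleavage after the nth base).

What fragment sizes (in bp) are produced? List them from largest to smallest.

1131, 944, 628 bp

Linear molecule, 2 cuts → 3 fragments:
  628 − 0 = 628 bp
  1759 − 628 = 1131 bp
  2703 − 1759 = 944 bp
Sorted largest to smallest: 1131, 944, 628 bp.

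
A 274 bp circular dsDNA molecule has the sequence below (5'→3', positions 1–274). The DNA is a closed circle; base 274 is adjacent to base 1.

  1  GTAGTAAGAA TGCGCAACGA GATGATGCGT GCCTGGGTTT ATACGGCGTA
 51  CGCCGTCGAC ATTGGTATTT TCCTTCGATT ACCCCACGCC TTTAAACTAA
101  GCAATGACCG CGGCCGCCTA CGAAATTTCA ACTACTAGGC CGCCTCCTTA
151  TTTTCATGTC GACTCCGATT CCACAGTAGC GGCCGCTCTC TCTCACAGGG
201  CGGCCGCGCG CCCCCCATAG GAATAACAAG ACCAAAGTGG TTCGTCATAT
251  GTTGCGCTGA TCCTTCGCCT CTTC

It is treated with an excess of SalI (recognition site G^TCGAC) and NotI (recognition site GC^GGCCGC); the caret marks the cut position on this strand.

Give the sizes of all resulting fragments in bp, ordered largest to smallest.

128, 56, 47, 22, 21 bp

SalI sites (GTCGAC) start at positions 55, 158.
SalI cuts after the first base of each site, so after positions 55, 158.
NotI sites (GCGGCCGC) start at positions 110, 179, 200.
NotI cuts after base 2 of each site, so after positions 111, 180, 201.
Combined cut positions: 55, 111, 158, 180, 201.
Circular molecule, 5 cuts → 5 fragments:
  56–111 → 56 bp
  112–158 → 47 bp
  159–180 → 22 bp
  181–201 → 21 bp
  202–274 then 1–55 → 73 + 55 = 128 bp
Sorted largest to smallest: 128, 56, 47, 22, 21 bp.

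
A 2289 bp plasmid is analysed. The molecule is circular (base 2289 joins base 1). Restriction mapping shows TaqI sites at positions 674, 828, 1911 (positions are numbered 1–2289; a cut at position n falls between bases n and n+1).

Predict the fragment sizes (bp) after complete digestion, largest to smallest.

1083, 1052, 154 bp

Circular molecule, 3 cuts → 3 fragments:
  828 − 674 = 154 bp
  1911 − 828 = 1083 bp
  wrap: 2289 − 1911 + 674 = 1052 bp
Sorted largest to smallest: 1083, 1052, 154 bp.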